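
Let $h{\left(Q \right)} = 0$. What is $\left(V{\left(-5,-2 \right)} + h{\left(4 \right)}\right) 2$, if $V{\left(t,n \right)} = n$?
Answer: $-4$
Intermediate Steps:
$\left(V{\left(-5,-2 \right)} + h{\left(4 \right)}\right) 2 = \left(-2 + 0\right) 2 = \left(-2\right) 2 = -4$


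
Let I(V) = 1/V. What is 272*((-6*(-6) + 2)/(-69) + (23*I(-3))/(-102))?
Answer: -26776/207 ≈ -129.35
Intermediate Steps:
272*((-6*(-6) + 2)/(-69) + (23*I(-3))/(-102)) = 272*((-6*(-6) + 2)/(-69) + (23/(-3))/(-102)) = 272*((36 + 2)*(-1/69) + (23*(-⅓))*(-1/102)) = 272*(38*(-1/69) - 23/3*(-1/102)) = 272*(-38/69 + 23/306) = 272*(-3347/7038) = -26776/207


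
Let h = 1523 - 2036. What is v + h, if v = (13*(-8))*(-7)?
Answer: 215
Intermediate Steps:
v = 728 (v = -104*(-7) = 728)
h = -513
v + h = 728 - 513 = 215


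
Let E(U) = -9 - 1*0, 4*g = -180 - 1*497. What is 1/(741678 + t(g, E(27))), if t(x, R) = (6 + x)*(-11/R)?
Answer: 36/26693225 ≈ 1.3487e-6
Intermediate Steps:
g = -677/4 (g = (-180 - 1*497)/4 = (-180 - 497)/4 = (1/4)*(-677) = -677/4 ≈ -169.25)
E(U) = -9 (E(U) = -9 + 0 = -9)
t(x, R) = -11*(6 + x)/R
1/(741678 + t(g, E(27))) = 1/(741678 + 11*(-6 - 1*(-677/4))/(-9)) = 1/(741678 + 11*(-1/9)*(-6 + 677/4)) = 1/(741678 + 11*(-1/9)*(653/4)) = 1/(741678 - 7183/36) = 1/(26693225/36) = 36/26693225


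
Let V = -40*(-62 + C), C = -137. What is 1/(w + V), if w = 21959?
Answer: 1/29919 ≈ 3.3424e-5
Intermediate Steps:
V = 7960 (V = -40*(-62 - 137) = -40*(-199) = 7960)
1/(w + V) = 1/(21959 + 7960) = 1/29919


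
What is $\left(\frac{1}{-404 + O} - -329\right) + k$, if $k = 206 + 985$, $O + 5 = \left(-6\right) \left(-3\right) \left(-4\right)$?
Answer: $\frac{731119}{481} \approx 1520.0$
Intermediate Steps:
$O = -77$ ($O = -5 + \left(-6\right) \left(-3\right) \left(-4\right) = -5 + 18 \left(-4\right) = -5 - 72 = -77$)
$k = 1191$
$\left(\frac{1}{-404 + O} - -329\right) + k = \left(\frac{1}{-404 - 77} - -329\right) + 1191 = \left(\frac{1}{-481} + \left(-977 + 1306\right)\right) + 1191 = \left(- \frac{1}{481} + 329\right) + 1191 = \frac{158248}{481} + 1191 = \frac{731119}{481}$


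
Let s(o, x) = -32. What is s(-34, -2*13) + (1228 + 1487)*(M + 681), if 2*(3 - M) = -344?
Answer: 2324008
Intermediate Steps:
M = 175 (M = 3 - ½*(-344) = 3 + 172 = 175)
s(-34, -2*13) + (1228 + 1487)*(M + 681) = -32 + (1228 + 1487)*(175 + 681) = -32 + 2715*856 = -32 + 2324040 = 2324008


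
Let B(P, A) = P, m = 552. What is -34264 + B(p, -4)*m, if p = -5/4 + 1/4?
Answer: -34816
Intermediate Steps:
p = -1 (p = -5*¼ + 1*(¼) = -5/4 + ¼ = -1)
-34264 + B(p, -4)*m = -34264 - 1*552 = -34264 - 552 = -34816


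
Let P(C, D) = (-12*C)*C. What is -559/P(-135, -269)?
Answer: 559/218700 ≈ 0.0025560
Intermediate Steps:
P(C, D) = -12*C²
-559/P(-135, -269) = -559/((-12*(-135)²)) = -559/((-12*18225)) = -559/(-218700) = -559*(-1/218700) = 559/218700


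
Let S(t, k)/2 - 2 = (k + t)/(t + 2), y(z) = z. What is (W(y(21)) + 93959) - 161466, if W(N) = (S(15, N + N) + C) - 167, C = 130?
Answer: -1148066/17 ≈ -67533.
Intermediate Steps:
S(t, k) = 4 + 2*(k + t)/(2 + t) (S(t, k) = 4 + 2*((k + t)/(t + 2)) = 4 + 2*((k + t)/(2 + t)) = 4 + 2*(k + t)/(2 + t))
W(N) = -531/17 + 4*N/17 (W(N) = (2*(4 + (N + N) + 3*15)/(2 + 15) + 130) - 167 = (2*(4 + 2*N + 45)/17 + 130) - 167 = (2*(1/17)*(49 + 2*N) + 130) - 167 = ((98/17 + 4*N/17) + 130) - 167 = (2308/17 + 4*N/17) - 167 = -531/17 + 4*N/17)
(W(y(21)) + 93959) - 161466 = ((-531/17 + (4/17)*21) + 93959) - 161466 = ((-531/17 + 84/17) + 93959) - 161466 = (-447/17 + 93959) - 161466 = 1596856/17 - 161466 = -1148066/17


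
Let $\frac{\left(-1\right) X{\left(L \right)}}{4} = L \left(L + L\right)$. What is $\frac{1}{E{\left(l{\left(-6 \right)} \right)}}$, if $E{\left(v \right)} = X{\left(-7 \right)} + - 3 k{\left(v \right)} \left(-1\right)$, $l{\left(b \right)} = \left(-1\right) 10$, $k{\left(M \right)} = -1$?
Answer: $- \frac{1}{395} \approx -0.0025316$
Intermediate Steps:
$X{\left(L \right)} = - 8 L^{2}$ ($X{\left(L \right)} = - 4 L \left(L + L\right) = - 4 L 2 L = - 4 \cdot 2 L^{2} = - 8 L^{2}$)
$l{\left(b \right)} = -10$
$E{\left(v \right)} = -395$ ($E{\left(v \right)} = - 8 \left(-7\right)^{2} + \left(-3\right) \left(-1\right) \left(-1\right) = \left(-8\right) 49 + 3 \left(-1\right) = -392 - 3 = -395$)
$\frac{1}{E{\left(l{\left(-6 \right)} \right)}} = \frac{1}{-395} = - \frac{1}{395}$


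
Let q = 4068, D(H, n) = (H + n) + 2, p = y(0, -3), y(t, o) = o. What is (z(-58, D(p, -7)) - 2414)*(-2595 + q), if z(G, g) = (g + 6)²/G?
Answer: -103121784/29 ≈ -3.5559e+6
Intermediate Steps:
p = -3
D(H, n) = 2 + H + n
z(G, g) = (6 + g)²/G
(z(-58, D(p, -7)) - 2414)*(-2595 + q) = ((6 + (2 - 3 - 7))²/(-58) - 2414)*(-2595 + 4068) = (-(6 - 8)²/58 - 2414)*1473 = (-1/58*(-2)² - 2414)*1473 = (-1/58*4 - 2414)*1473 = (-2/29 - 2414)*1473 = -70008/29*1473 = -103121784/29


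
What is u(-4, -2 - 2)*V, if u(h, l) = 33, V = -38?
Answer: -1254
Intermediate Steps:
u(-4, -2 - 2)*V = 33*(-38) = -1254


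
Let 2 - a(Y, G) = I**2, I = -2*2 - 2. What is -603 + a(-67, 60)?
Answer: -637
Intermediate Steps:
I = -6 (I = -4 - 2 = -6)
a(Y, G) = -34 (a(Y, G) = 2 - 1*(-6)**2 = 2 - 1*36 = 2 - 36 = -34)
-603 + a(-67, 60) = -603 - 34 = -637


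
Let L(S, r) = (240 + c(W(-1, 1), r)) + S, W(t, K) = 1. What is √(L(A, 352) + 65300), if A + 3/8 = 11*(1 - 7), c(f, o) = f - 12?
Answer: 3*√116378/4 ≈ 255.86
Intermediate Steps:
c(f, o) = -12 + f
A = -531/8 (A = -3/8 + 11*(1 - 7) = -3/8 + 11*(-6) = -3/8 - 66 = -531/8 ≈ -66.375)
L(S, r) = 229 + S (L(S, r) = (240 + (-12 + 1)) + S = (240 - 11) + S = 229 + S)
√(L(A, 352) + 65300) = √((229 - 531/8) + 65300) = √(1301/8 + 65300) = √(523701/8) = 3*√116378/4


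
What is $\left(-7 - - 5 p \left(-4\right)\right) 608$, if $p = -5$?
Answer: $56544$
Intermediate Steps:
$\left(-7 - - 5 p \left(-4\right)\right) 608 = \left(-7 - \left(-5\right) \left(-5\right) \left(-4\right)\right) 608 = \left(-7 - 25 \left(-4\right)\right) 608 = \left(-7 - -100\right) 608 = \left(-7 + 100\right) 608 = 93 \cdot 608 = 56544$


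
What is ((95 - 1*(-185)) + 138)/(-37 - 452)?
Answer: -418/489 ≈ -0.85481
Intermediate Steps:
((95 - 1*(-185)) + 138)/(-37 - 452) = ((95 + 185) + 138)/(-489) = (280 + 138)*(-1/489) = 418*(-1/489) = -418/489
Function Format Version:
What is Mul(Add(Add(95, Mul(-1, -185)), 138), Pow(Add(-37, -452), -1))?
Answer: Rational(-418, 489) ≈ -0.85481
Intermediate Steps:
Mul(Add(Add(95, Mul(-1, -185)), 138), Pow(Add(-37, -452), -1)) = Mul(Add(Add(95, 185), 138), Pow(-489, -1)) = Mul(Add(280, 138), Rational(-1, 489)) = Mul(418, Rational(-1, 489)) = Rational(-418, 489)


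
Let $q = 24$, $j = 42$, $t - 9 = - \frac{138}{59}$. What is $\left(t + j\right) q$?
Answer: $\frac{68904}{59} \approx 1167.9$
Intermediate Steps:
$t = \frac{393}{59}$ ($t = 9 - \frac{138}{59} = \frac{393}{59} \approx 6.661$)
$\left(t + j\right) q = \left(\frac{393}{59} + 42\right) 24 = \frac{2871}{59} \cdot 24 = \frac{68904}{59}$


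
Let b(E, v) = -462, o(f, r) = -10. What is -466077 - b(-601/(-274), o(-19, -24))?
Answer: -465615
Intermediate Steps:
-466077 - b(-601/(-274), o(-19, -24)) = -466077 - 1*(-462) = -466077 + 462 = -465615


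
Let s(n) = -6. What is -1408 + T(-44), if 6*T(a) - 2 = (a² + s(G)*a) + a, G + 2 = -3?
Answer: -3145/3 ≈ -1048.3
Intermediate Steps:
G = -5 (G = -2 - 3 = -5)
T(a) = ⅓ - 5*a/6 + a²/6 (T(a) = ⅓ + ((a² - 6*a) + a)/6 = ⅓ + (a² - 5*a)/6 = ⅓ + (-5*a/6 + a²/6) = ⅓ - 5*a/6 + a²/6)
-1408 + T(-44) = -1408 + (⅓ - ⅚*(-44) + (⅙)*(-44)²) = -1408 + (⅓ + 110/3 + (⅙)*1936) = -1408 + (⅓ + 110/3 + 968/3) = -1408 + 1079/3 = -3145/3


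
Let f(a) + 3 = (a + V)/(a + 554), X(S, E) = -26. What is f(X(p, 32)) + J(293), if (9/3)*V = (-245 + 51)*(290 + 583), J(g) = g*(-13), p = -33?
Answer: -129326/33 ≈ -3919.0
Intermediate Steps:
J(g) = -13*g
V = -56454 (V = ((-245 + 51)*(290 + 583))/3 = (-194*873)/3 = (⅓)*(-169362) = -56454)
f(a) = -3 + (-56454 + a)/(554 + a) (f(a) = -3 + (a - 56454)/(a + 554) = -3 + (-56454 + a)/(554 + a))
f(X(p, 32)) + J(293) = 2*(-29058 - 1*(-26))/(554 - 26) - 13*293 = 2*(-29058 + 26)/528 - 3809 = 2*(1/528)*(-29032) - 3809 = -3629/33 - 3809 = -129326/33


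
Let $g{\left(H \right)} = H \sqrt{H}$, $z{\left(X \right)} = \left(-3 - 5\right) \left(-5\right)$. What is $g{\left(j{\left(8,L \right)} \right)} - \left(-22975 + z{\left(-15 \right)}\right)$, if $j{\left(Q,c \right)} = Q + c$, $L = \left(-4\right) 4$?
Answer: $22935 - 16 i \sqrt{2} \approx 22935.0 - 22.627 i$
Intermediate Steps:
$L = -16$
$z{\left(X \right)} = 40$ ($z{\left(X \right)} = \left(-8\right) \left(-5\right) = 40$)
$g{\left(H \right)} = H^{\frac{3}{2}}$
$g{\left(j{\left(8,L \right)} \right)} - \left(-22975 + z{\left(-15 \right)}\right) = \left(8 - 16\right)^{\frac{3}{2}} - \left(-22975 + 40\right) = \left(-8\right)^{\frac{3}{2}} - -22935 = - 16 i \sqrt{2} + 22935 = 22935 - 16 i \sqrt{2}$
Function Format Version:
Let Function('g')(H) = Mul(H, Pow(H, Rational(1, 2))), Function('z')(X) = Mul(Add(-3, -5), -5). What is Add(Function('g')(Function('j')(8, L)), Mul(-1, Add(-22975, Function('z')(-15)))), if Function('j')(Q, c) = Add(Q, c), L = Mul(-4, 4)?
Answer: Add(22935, Mul(-16, I, Pow(2, Rational(1, 2)))) ≈ Add(22935., Mul(-22.627, I))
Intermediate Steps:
L = -16
Function('z')(X) = 40 (Function('z')(X) = Mul(-8, -5) = 40)
Function('g')(H) = Pow(H, Rational(3, 2))
Add(Function('g')(Function('j')(8, L)), Mul(-1, Add(-22975, Function('z')(-15)))) = Add(Pow(Add(8, -16), Rational(3, 2)), Mul(-1, Add(-22975, 40))) = Add(Pow(-8, Rational(3, 2)), Mul(-1, -22935)) = Add(Mul(-16, I, Pow(2, Rational(1, 2))), 22935) = Add(22935, Mul(-16, I, Pow(2, Rational(1, 2))))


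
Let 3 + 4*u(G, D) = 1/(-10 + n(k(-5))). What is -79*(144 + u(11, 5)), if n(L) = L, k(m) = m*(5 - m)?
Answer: -2715941/240 ≈ -11316.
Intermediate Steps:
u(G, D) = -181/240 (u(G, D) = -¾ + 1/(4*(-10 - 5*(5 - 1*(-5)))) = -¾ + 1/(4*(-10 - 5*(5 + 5))) = -¾ + 1/(4*(-10 - 5*10)) = -¾ + 1/(4*(-10 - 50)) = -¾ + (¼)/(-60) = -¾ + (¼)*(-1/60) = -¾ - 1/240 = -181/240)
-79*(144 + u(11, 5)) = -79*(144 - 181/240) = -79*34379/240 = -2715941/240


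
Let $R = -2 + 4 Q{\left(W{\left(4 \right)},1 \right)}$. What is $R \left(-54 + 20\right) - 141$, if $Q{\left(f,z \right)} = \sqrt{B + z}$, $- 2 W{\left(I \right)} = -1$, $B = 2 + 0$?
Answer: $-73 - 136 \sqrt{3} \approx -308.56$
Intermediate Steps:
$B = 2$
$W{\left(I \right)} = \frac{1}{2}$ ($W{\left(I \right)} = \left(- \frac{1}{2}\right) \left(-1\right) = \frac{1}{2}$)
$Q{\left(f,z \right)} = \sqrt{2 + z}$
$R = -2 + 4 \sqrt{3}$ ($R = -2 + 4 \sqrt{2 + 1} = -2 + 4 \sqrt{3} \approx 4.9282$)
$R \left(-54 + 20\right) - 141 = \left(-2 + 4 \sqrt{3}\right) \left(-54 + 20\right) - 141 = \left(-2 + 4 \sqrt{3}\right) \left(-34\right) - 141 = \left(68 - 136 \sqrt{3}\right) - 141 = -73 - 136 \sqrt{3}$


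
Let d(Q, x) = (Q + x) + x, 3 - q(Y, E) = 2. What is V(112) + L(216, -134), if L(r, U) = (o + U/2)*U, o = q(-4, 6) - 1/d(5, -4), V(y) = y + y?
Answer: 27070/3 ≈ 9023.3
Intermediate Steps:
q(Y, E) = 1 (q(Y, E) = 3 - 1*2 = 3 - 2 = 1)
V(y) = 2*y
d(Q, x) = Q + 2*x
o = 4/3 (o = 1 - 1/(5 + 2*(-4)) = 1 - 1/(5 - 8) = 1 - 1/(-3) = 1 - 1*(-⅓) = 1 + ⅓ = 4/3 ≈ 1.3333)
L(r, U) = U*(4/3 + U/2) (L(r, U) = (4/3 + U/2)*U = U*(4/3 + U/2))
V(112) + L(216, -134) = 2*112 + (⅙)*(-134)*(8 + 3*(-134)) = 224 + (⅙)*(-134)*(8 - 402) = 224 + (⅙)*(-134)*(-394) = 224 + 26398/3 = 27070/3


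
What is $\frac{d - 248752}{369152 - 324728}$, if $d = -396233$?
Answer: $- \frac{71665}{4936} \approx -14.519$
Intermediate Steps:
$\frac{d - 248752}{369152 - 324728} = \frac{-396233 - 248752}{369152 - 324728} = - \frac{644985}{44424} = \left(-644985\right) \frac{1}{44424} = - \frac{71665}{4936}$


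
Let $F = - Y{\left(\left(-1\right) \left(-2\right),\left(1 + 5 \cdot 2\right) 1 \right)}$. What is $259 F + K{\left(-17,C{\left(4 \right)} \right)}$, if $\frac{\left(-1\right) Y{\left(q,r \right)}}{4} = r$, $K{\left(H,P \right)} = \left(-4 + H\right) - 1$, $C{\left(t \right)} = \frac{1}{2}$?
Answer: $11374$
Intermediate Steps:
$C{\left(t \right)} = \frac{1}{2}$
$K{\left(H,P \right)} = -5 + H$
$Y{\left(q,r \right)} = - 4 r$
$F = 44$ ($F = - \left(-4\right) \left(1 + 5 \cdot 2\right) 1 = - \left(-4\right) \left(1 + 10\right) 1 = - \left(-4\right) 11 \cdot 1 = - \left(-4\right) 11 = \left(-1\right) \left(-44\right) = 44$)
$259 F + K{\left(-17,C{\left(4 \right)} \right)} = 259 \cdot 44 - 22 = 11396 - 22 = 11374$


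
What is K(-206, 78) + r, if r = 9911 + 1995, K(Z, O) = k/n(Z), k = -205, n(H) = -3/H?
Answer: -6512/3 ≈ -2170.7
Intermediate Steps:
K(Z, O) = 205*Z/3 (K(Z, O) = -205*(-Z/3) = -(-205)*Z/3 = 205*Z/3)
r = 11906
K(-206, 78) + r = (205/3)*(-206) + 11906 = -42230/3 + 11906 = -6512/3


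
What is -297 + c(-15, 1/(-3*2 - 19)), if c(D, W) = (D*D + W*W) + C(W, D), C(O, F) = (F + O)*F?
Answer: 96001/625 ≈ 153.60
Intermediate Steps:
C(O, F) = F*(F + O)
c(D, W) = D² + W² + D*(D + W) (c(D, W) = (D*D + W*W) + D*(D + W) = (D² + W²) + D*(D + W) = D² + W² + D*(D + W))
-297 + c(-15, 1/(-3*2 - 19)) = -297 + ((-15)² + (1/(-3*2 - 19))² - 15*(-15 + 1/(-3*2 - 19))) = -297 + (225 + (1/(-6 - 19))² - 15*(-15 + 1/(-6 - 19))) = -297 + (225 + (1/(-25))² - 15*(-15 + 1/(-25))) = -297 + (225 + (-1/25)² - 15*(-15 - 1/25)) = -297 + (225 + 1/625 - 15*(-376/25)) = -297 + (225 + 1/625 + 1128/5) = -297 + 281626/625 = 96001/625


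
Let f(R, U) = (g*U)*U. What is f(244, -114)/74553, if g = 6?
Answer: 25992/24851 ≈ 1.0459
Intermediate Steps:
f(R, U) = 6*U**2 (f(R, U) = (6*U)*U = 6*U**2)
f(244, -114)/74553 = (6*(-114)**2)/74553 = (6*12996)*(1/74553) = 77976*(1/74553) = 25992/24851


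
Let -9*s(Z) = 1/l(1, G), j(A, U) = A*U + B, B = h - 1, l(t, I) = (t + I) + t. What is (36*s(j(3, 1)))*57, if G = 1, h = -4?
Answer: -76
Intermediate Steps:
l(t, I) = I + 2*t (l(t, I) = (I + t) + t = I + 2*t)
B = -5 (B = -4 - 1 = -5)
j(A, U) = -5 + A*U (j(A, U) = A*U - 5 = -5 + A*U)
s(Z) = -1/27 (s(Z) = -1/(9*(1 + 2*1)) = -1/(9*(1 + 2)) = -⅑/3 = -⅑*⅓ = -1/27)
(36*s(j(3, 1)))*57 = (36*(-1/27))*57 = -4/3*57 = -76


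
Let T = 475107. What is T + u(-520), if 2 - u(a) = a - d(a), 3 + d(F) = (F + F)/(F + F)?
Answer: 475627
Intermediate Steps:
d(F) = -2 (d(F) = -3 + (F + F)/(F + F) = -3 + (2*F)/((2*F)) = -3 + (2*F)*(1/(2*F)) = -3 + 1 = -2)
u(a) = -a (u(a) = 2 - (a - 1*(-2)) = 2 - (a + 2) = 2 - (2 + a) = 2 + (-2 - a) = -a)
T + u(-520) = 475107 - 1*(-520) = 475107 + 520 = 475627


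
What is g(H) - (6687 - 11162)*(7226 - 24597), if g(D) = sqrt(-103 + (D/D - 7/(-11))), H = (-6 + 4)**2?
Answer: -77735225 + I*sqrt(12265)/11 ≈ -7.7735e+7 + 10.068*I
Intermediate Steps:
H = 4 (H = (-2)**2 = 4)
g(D) = I*sqrt(12265)/11 (g(D) = sqrt(-103 + (1 - 7*(-1/11))) = sqrt(-103 + (1 + 7/11)) = sqrt(-103 + 18/11) = sqrt(-1115/11) = I*sqrt(12265)/11)
g(H) - (6687 - 11162)*(7226 - 24597) = I*sqrt(12265)/11 - (6687 - 11162)*(7226 - 24597) = I*sqrt(12265)/11 - (-4475)*(-17371) = I*sqrt(12265)/11 - 1*77735225 = I*sqrt(12265)/11 - 77735225 = -77735225 + I*sqrt(12265)/11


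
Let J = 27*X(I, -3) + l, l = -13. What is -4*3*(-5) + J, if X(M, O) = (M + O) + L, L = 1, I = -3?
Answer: -88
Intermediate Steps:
X(M, O) = 1 + M + O (X(M, O) = (M + O) + 1 = 1 + M + O)
J = -148 (J = 27*(1 - 3 - 3) - 13 = 27*(-5) - 13 = -135 - 13 = -148)
-4*3*(-5) + J = -4*3*(-5) - 148 = -12*(-5) - 148 = 60 - 148 = -88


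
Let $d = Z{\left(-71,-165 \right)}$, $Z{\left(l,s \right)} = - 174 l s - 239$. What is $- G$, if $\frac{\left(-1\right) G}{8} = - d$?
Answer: $16309192$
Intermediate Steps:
$Z{\left(l,s \right)} = -239 - 174 l s$ ($Z{\left(l,s \right)} = - 174 l s - 239 = -239 - 174 l s$)
$d = -2038649$ ($d = -239 - \left(-12354\right) \left(-165\right) = -239 - 2038410 = -2038649$)
$G = -16309192$ ($G = - 8 \left(\left(-1\right) \left(-2038649\right)\right) = \left(-8\right) 2038649 = -16309192$)
$- G = \left(-1\right) \left(-16309192\right) = 16309192$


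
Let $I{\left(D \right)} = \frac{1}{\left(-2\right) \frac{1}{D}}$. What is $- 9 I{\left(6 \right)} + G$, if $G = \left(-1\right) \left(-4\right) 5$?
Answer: $47$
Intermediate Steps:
$G = 20$ ($G = 4 \cdot 5 = 20$)
$I{\left(D \right)} = - \frac{D}{2}$
$- 9 I{\left(6 \right)} + G = - 9 \left(\left(- \frac{1}{2}\right) 6\right) + 20 = \left(-9\right) \left(-3\right) + 20 = 27 + 20 = 47$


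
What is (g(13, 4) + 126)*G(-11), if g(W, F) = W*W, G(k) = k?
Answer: -3245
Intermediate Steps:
g(W, F) = W²
(g(13, 4) + 126)*G(-11) = (13² + 126)*(-11) = (169 + 126)*(-11) = 295*(-11) = -3245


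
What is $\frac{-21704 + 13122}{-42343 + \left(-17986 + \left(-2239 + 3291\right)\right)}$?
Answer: $\frac{8582}{59277} \approx 0.14478$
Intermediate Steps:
$\frac{-21704 + 13122}{-42343 + \left(-17986 + \left(-2239 + 3291\right)\right)} = - \frac{8582}{-42343 + \left(-17986 + 1052\right)} = - \frac{8582}{-42343 - 16934} = - \frac{8582}{-59277} = \left(-8582\right) \left(- \frac{1}{59277}\right) = \frac{8582}{59277}$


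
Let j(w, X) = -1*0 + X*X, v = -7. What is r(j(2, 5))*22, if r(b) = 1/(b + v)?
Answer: 11/9 ≈ 1.2222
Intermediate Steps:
j(w, X) = X**2 (j(w, X) = 0 + X**2 = X**2)
r(b) = 1/(-7 + b) (r(b) = 1/(b - 7) = 1/(-7 + b))
r(j(2, 5))*22 = 22/(-7 + 5**2) = 22/(-7 + 25) = 22/18 = (1/18)*22 = 11/9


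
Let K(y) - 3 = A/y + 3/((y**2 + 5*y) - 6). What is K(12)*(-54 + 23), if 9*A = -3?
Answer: -36673/396 ≈ -92.609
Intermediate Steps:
A = -1/3 (A = (1/9)*(-3) = -1/3 ≈ -0.33333)
K(y) = 3 + 3/(-6 + y**2 + 5*y) - 1/(3*y) (K(y) = 3 + (-1/(3*y) + 3/((y**2 + 5*y) - 6)) = 3 + (-1/(3*y) + 3/(-6 + y**2 + 5*y)) = 3 + (3/(-6 + y**2 + 5*y) - 1/(3*y)) = 3 + 3/(-6 + y**2 + 5*y) - 1/(3*y))
K(12)*(-54 + 23) = ((1/3)*(6 - 50*12 + 9*12**3 + 44*12**2)/(12*(-6 + 12**2 + 5*12)))*(-54 + 23) = ((1/3)*(1/12)*(6 - 600 + 9*1728 + 44*144)/(-6 + 144 + 60))*(-31) = ((1/3)*(1/12)*(6 - 600 + 15552 + 6336)/198)*(-31) = ((1/3)*(1/12)*(1/198)*21294)*(-31) = (1183/396)*(-31) = -36673/396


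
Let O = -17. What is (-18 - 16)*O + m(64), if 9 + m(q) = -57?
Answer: 512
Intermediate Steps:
m(q) = -66 (m(q) = -9 - 57 = -66)
(-18 - 16)*O + m(64) = (-18 - 16)*(-17) - 66 = -34*(-17) - 66 = 578 - 66 = 512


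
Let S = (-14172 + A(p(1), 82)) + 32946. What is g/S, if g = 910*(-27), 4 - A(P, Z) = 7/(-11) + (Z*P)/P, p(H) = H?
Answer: -270270/205663 ≈ -1.3141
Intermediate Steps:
A(P, Z) = 51/11 - Z (A(P, Z) = 4 - (7/(-11) + (Z*P)/P) = 4 - (7*(-1/11) + (P*Z)/P) = 4 - (-7/11 + Z) = 4 + (7/11 - Z) = 51/11 - Z)
S = 205663/11 (S = (-14172 + (51/11 - 1*82)) + 32946 = (-14172 + (51/11 - 82)) + 32946 = (-14172 - 851/11) + 32946 = -156743/11 + 32946 = 205663/11 ≈ 18697.)
g = -24570
g/S = -24570/205663/11 = -24570*11/205663 = -270270/205663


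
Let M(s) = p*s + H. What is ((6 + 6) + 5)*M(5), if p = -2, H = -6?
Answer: -272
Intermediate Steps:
M(s) = -6 - 2*s (M(s) = -2*s - 6 = -6 - 2*s)
((6 + 6) + 5)*M(5) = ((6 + 6) + 5)*(-6 - 2*5) = (12 + 5)*(-6 - 10) = 17*(-16) = -272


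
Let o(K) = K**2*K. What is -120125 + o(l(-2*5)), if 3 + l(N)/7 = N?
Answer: -873696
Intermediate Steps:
l(N) = -21 + 7*N
o(K) = K**3
-120125 + o(l(-2*5)) = -120125 + (-21 + 7*(-2*5))**3 = -120125 + (-21 + 7*(-10))**3 = -120125 + (-21 - 70)**3 = -120125 + (-91)**3 = -120125 - 753571 = -873696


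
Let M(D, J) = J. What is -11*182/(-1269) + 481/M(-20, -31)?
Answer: -548327/39339 ≈ -13.939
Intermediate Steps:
-11*182/(-1269) + 481/M(-20, -31) = -11*182/(-1269) + 481/(-31) = -2002*(-1/1269) + 481*(-1/31) = 2002/1269 - 481/31 = -548327/39339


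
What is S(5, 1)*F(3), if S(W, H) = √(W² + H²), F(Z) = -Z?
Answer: -3*√26 ≈ -15.297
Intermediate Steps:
S(W, H) = √(H² + W²)
S(5, 1)*F(3) = √(1² + 5²)*(-1*3) = √(1 + 25)*(-3) = √26*(-3) = -3*√26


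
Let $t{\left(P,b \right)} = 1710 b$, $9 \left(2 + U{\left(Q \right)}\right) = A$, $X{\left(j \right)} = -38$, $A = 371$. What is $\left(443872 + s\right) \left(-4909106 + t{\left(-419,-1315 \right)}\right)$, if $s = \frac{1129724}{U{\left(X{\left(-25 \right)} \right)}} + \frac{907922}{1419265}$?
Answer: $- \frac{1695034167946011871176}{501000545} \approx -3.3833 \cdot 10^{12}$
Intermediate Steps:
$U{\left(Q \right)} = \frac{353}{9}$ ($U{\left(Q \right)} = -2 + \frac{1}{9} \cdot 371 = -2 + \frac{371}{9} = \frac{353}{9}$)
$s = \frac{14430720092206}{501000545}$ ($s = \frac{1129724}{\frac{353}{9}} + \frac{907922}{1419265} = 1129724 \cdot \frac{9}{353} + 907922 \cdot \frac{1}{1419265} = \frac{10167516}{353} + \frac{907922}{1419265} = \frac{14430720092206}{501000545} \approx 28804.0$)
$\left(443872 + s\right) \left(-4909106 + t{\left(-419,-1315 \right)}\right) = \left(443872 + \frac{14430720092206}{501000545}\right) \left(-4909106 + 1710 \left(-1315\right)\right) = \frac{236810834002446 \left(-4909106 - 2248650\right)}{501000545} = \frac{236810834002446}{501000545} \left(-7157756\right) = - \frac{1695034167946011871176}{501000545}$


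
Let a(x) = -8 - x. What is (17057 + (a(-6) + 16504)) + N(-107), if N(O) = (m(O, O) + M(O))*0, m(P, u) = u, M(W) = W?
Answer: 33559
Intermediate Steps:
N(O) = 0 (N(O) = (O + O)*0 = (2*O)*0 = 0)
(17057 + (a(-6) + 16504)) + N(-107) = (17057 + ((-8 - 1*(-6)) + 16504)) + 0 = (17057 + ((-8 + 6) + 16504)) + 0 = (17057 + (-2 + 16504)) + 0 = (17057 + 16502) + 0 = 33559 + 0 = 33559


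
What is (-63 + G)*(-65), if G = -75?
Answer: 8970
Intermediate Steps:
(-63 + G)*(-65) = (-63 - 75)*(-65) = -138*(-65) = 8970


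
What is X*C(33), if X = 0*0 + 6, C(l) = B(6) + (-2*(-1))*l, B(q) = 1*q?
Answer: 432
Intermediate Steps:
B(q) = q
C(l) = 6 + 2*l (C(l) = 6 + (-2*(-1))*l = 6 + 2*l)
X = 6 (X = 0 + 6 = 6)
X*C(33) = 6*(6 + 2*33) = 6*(6 + 66) = 6*72 = 432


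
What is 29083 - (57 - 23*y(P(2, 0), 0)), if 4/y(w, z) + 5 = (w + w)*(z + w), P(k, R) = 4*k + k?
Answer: 5660162/195 ≈ 29026.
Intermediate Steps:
P(k, R) = 5*k
y(w, z) = 4/(-5 + 2*w*(w + z)) (y(w, z) = 4/(-5 + (w + w)*(z + w)) = 4/(-5 + (2*w)*(w + z)) = 4/(-5 + 2*w*(w + z)))
29083 - (57 - 23*y(P(2, 0), 0)) = 29083 - (57 - 92/(-5 + 2*(5*2)**2 + 2*(5*2)*0)) = 29083 - (57 - 92/(-5 + 2*10**2 + 2*10*0)) = 29083 - (57 - 92/(-5 + 2*100 + 0)) = 29083 - (57 - 92/(-5 + 200 + 0)) = 29083 - (57 - 92/195) = 29083 - 1*11023/195 = 29083 - 11023/195 = 5660162/195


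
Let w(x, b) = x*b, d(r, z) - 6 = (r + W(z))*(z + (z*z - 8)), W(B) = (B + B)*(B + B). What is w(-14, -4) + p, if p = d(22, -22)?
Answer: 888994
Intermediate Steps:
W(B) = 4*B² (W(B) = (2*B)*(2*B) = 4*B²)
d(r, z) = 6 + (r + 4*z²)*(-8 + z + z²) (d(r, z) = 6 + (r + 4*z²)*(z + (z*z - 8)) = 6 + (r + 4*z²)*(z + (z² - 8)) = 6 + (r + 4*z²)*(z + (-8 + z²)) = 6 + (r + 4*z²)*(-8 + z + z²))
w(x, b) = b*x
p = 888938 (p = 6 - 32*(-22)² - 8*22 + 4*(-22)³ + 4*(-22)⁴ + 22*(-22) + 22*(-22)² = 6 - 32*484 - 176 + 4*(-10648) + 4*234256 - 484 + 22*484 = 6 - 15488 - 176 - 42592 + 937024 - 484 + 10648 = 888938)
w(-14, -4) + p = -4*(-14) + 888938 = 56 + 888938 = 888994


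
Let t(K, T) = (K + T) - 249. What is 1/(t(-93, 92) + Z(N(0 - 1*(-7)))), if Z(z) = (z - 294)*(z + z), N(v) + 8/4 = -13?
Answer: 1/9020 ≈ 0.00011086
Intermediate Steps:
N(v) = -15 (N(v) = -2 - 13 = -15)
t(K, T) = -249 + K + T
Z(z) = 2*z*(-294 + z) (Z(z) = (-294 + z)*(2*z) = 2*z*(-294 + z))
1/(t(-93, 92) + Z(N(0 - 1*(-7)))) = 1/((-249 - 93 + 92) + 2*(-15)*(-294 - 15)) = 1/(-250 + 2*(-15)*(-309)) = 1/(-250 + 9270) = 1/9020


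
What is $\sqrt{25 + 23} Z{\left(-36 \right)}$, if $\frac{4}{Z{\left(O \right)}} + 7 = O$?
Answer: $- \frac{16 \sqrt{3}}{43} \approx -0.64448$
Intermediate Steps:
$Z{\left(O \right)} = \frac{4}{-7 + O}$
$\sqrt{25 + 23} Z{\left(-36 \right)} = \sqrt{25 + 23} \frac{4}{-7 - 36} = \sqrt{48} \frac{4}{-43} = 4 \sqrt{3} \cdot 4 \left(- \frac{1}{43}\right) = 4 \sqrt{3} \left(- \frac{4}{43}\right) = - \frac{16 \sqrt{3}}{43}$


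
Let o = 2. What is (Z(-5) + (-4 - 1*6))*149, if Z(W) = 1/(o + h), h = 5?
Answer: -10281/7 ≈ -1468.7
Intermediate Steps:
Z(W) = 1/7 (Z(W) = 1/(2 + 5) = 1/7)
(Z(-5) + (-4 - 1*6))*149 = (1/7 + (-4 - 1*6))*149 = (1/7 + (-4 - 6))*149 = (1/7 - 10)*149 = -69/7*149 = -10281/7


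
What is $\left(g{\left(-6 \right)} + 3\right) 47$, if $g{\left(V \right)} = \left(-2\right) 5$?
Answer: $-329$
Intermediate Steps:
$g{\left(V \right)} = -10$
$\left(g{\left(-6 \right)} + 3\right) 47 = \left(-10 + 3\right) 47 = \left(-7\right) 47 = -329$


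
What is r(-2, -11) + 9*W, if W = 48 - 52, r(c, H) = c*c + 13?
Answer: -19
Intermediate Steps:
r(c, H) = 13 + c² (r(c, H) = c² + 13 = 13 + c²)
W = -4
r(-2, -11) + 9*W = (13 + (-2)²) + 9*(-4) = (13 + 4) - 36 = 17 - 36 = -19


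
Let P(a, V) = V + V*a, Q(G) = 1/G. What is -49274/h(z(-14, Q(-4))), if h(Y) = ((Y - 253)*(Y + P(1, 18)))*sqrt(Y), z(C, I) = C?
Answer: -24637*I*sqrt(14)/41118 ≈ -2.2419*I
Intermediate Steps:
h(Y) = sqrt(Y)*(-253 + Y)*(36 + Y) (h(Y) = ((Y - 253)*(Y + 18*(1 + 1)))*sqrt(Y) = ((-253 + Y)*(Y + 18*2))*sqrt(Y) = ((-253 + Y)*(Y + 36))*sqrt(Y) = ((-253 + Y)*(36 + Y))*sqrt(Y) = sqrt(Y)*(-253 + Y)*(36 + Y))
-49274/h(z(-14, Q(-4))) = -49274*(-I*sqrt(14)/(14*(-9108 + (-14)**2 - 217*(-14)))) = -49274*(-I*sqrt(14)/(14*(-9108 + 196 + 3038))) = -49274*I*sqrt(14)/82236 = -24637*I*sqrt(14)/41118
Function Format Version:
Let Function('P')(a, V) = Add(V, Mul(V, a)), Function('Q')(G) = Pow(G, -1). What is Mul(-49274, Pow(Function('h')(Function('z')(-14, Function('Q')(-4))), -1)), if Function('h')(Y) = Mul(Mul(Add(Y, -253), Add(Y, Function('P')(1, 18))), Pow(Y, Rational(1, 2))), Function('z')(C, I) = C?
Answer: Mul(Rational(-24637, 41118), I, Pow(14, Rational(1, 2))) ≈ Mul(-2.2419, I)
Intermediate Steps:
Function('h')(Y) = Mul(Pow(Y, Rational(1, 2)), Add(-253, Y), Add(36, Y)) (Function('h')(Y) = Mul(Mul(Add(Y, -253), Add(Y, Mul(18, Add(1, 1)))), Pow(Y, Rational(1, 2))) = Mul(Mul(Add(-253, Y), Add(Y, Mul(18, 2))), Pow(Y, Rational(1, 2))) = Mul(Mul(Add(-253, Y), Add(Y, 36)), Pow(Y, Rational(1, 2))) = Mul(Mul(Add(-253, Y), Add(36, Y)), Pow(Y, Rational(1, 2))) = Mul(Pow(Y, Rational(1, 2)), Add(-253, Y), Add(36, Y)))
Mul(-49274, Pow(Function('h')(Function('z')(-14, Function('Q')(-4))), -1)) = Mul(-49274, Pow(Mul(Pow(-14, Rational(1, 2)), Add(-9108, Pow(-14, 2), Mul(-217, -14))), -1)) = Mul(-49274, Pow(Mul(Mul(I, Pow(14, Rational(1, 2))), Add(-9108, 196, 3038)), -1)) = Mul(-49274, Pow(Mul(Mul(I, Pow(14, Rational(1, 2))), -5874), -1)) = Mul(-49274, Pow(Mul(-5874, I, Pow(14, Rational(1, 2))), -1)) = Mul(-49274, Mul(Rational(1, 82236), I, Pow(14, Rational(1, 2)))) = Mul(Rational(-24637, 41118), I, Pow(14, Rational(1, 2)))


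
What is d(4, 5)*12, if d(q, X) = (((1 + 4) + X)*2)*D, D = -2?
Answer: -480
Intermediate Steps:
d(q, X) = -20 - 4*X (d(q, X) = (((1 + 4) + X)*2)*(-2) = ((5 + X)*2)*(-2) = (10 + 2*X)*(-2) = -20 - 4*X)
d(4, 5)*12 = (-20 - 4*5)*12 = (-20 - 20)*12 = -40*12 = -480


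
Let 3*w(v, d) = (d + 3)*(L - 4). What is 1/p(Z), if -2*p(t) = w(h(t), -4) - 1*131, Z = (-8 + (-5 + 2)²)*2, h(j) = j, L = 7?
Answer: 1/66 ≈ 0.015152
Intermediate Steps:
w(v, d) = 3 + d (w(v, d) = ((d + 3)*(7 - 4))/3 = ((3 + d)*3)/3 = (9 + 3*d)/3 = 3 + d)
Z = 2 (Z = (-8 + (-3)²)*2 = (-8 + 9)*2 = 1*2 = 2)
p(t) = 66 (p(t) = -((3 - 4) - 1*131)/2 = -(-1 - 131)/2 = -½*(-132) = 66)
1/p(Z) = 1/66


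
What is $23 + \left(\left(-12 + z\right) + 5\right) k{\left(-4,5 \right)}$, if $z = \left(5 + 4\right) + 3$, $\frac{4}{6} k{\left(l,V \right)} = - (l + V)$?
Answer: $\frac{31}{2} \approx 15.5$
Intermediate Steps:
$k{\left(l,V \right)} = - \frac{3 V}{2} - \frac{3 l}{2}$ ($k{\left(l,V \right)} = \frac{3 \left(- (l + V)\right)}{2} = \frac{3 \left(- (V + l)\right)}{2} = \frac{3 \left(- V - l\right)}{2} = - \frac{3 V}{2} - \frac{3 l}{2}$)
$z = 12$ ($z = 9 + 3 = 12$)
$23 + \left(\left(-12 + z\right) + 5\right) k{\left(-4,5 \right)} = 23 + \left(\left(-12 + 12\right) + 5\right) \left(\left(- \frac{3}{2}\right) 5 - -6\right) = 23 + \left(0 + 5\right) \left(- \frac{15}{2} + 6\right) = 23 + 5 \left(- \frac{3}{2}\right) = 23 - \frac{15}{2} = \frac{31}{2}$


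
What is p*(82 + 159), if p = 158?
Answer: 38078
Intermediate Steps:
p*(82 + 159) = 158*(82 + 159) = 158*241 = 38078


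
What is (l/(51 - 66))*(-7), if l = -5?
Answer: -7/3 ≈ -2.3333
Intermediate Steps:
(l/(51 - 66))*(-7) = -5/(51 - 66)*(-7) = -5/(-15)*(-7) = -5*(-1/15)*(-7) = (1/3)*(-7) = -7/3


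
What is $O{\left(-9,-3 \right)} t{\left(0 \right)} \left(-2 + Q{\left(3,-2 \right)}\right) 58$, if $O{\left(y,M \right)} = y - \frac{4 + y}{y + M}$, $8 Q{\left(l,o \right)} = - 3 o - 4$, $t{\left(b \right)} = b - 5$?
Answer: $- \frac{114695}{24} \approx -4779.0$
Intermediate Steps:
$t{\left(b \right)} = -5 + b$ ($t{\left(b \right)} = b - 5 = -5 + b$)
$Q{\left(l,o \right)} = - \frac{1}{2} - \frac{3 o}{8}$ ($Q{\left(l,o \right)} = \frac{- 3 o - 4}{8} = \frac{-4 - 3 o}{8} = - \frac{1}{2} - \frac{3 o}{8}$)
$O{\left(y,M \right)} = y - \frac{4 + y}{M + y}$
$O{\left(-9,-3 \right)} t{\left(0 \right)} \left(-2 + Q{\left(3,-2 \right)}\right) 58 = \frac{-4 + \left(-9\right)^{2} - -9 - -27}{-3 - 9} \left(-5 + 0\right) \left(-2 - - \frac{1}{4}\right) 58 = \frac{-4 + 81 + 9 + 27}{-12} \left(- 5 \left(-2 + \left(- \frac{1}{2} + \frac{3}{4}\right)\right)\right) 58 = \left(- \frac{1}{12}\right) 113 \left(- 5 \left(-2 + \frac{1}{4}\right)\right) 58 = - \frac{113 \left(\left(-5\right) \left(- \frac{7}{4}\right)\right)}{12} \cdot 58 = \left(- \frac{113}{12}\right) \frac{35}{4} \cdot 58 = \left(- \frac{3955}{48}\right) 58 = - \frac{114695}{24}$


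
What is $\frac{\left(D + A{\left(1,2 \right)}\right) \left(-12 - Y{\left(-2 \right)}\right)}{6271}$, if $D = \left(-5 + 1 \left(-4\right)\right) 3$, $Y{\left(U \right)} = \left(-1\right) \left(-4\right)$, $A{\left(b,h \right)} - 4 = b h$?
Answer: $\frac{336}{6271} \approx 0.05358$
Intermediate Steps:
$A{\left(b,h \right)} = 4 + b h$
$Y{\left(U \right)} = 4$
$D = -27$ ($D = \left(-5 - 4\right) 3 = \left(-9\right) 3 = -27$)
$\frac{\left(D + A{\left(1,2 \right)}\right) \left(-12 - Y{\left(-2 \right)}\right)}{6271} = \frac{\left(-27 + \left(4 + 1 \cdot 2\right)\right) \left(-12 - 4\right)}{6271} = \left(-27 + \left(4 + 2\right)\right) \left(-12 - 4\right) \frac{1}{6271} = \left(-27 + 6\right) \left(-16\right) \frac{1}{6271} = \left(-21\right) \left(-16\right) \frac{1}{6271} = 336 \cdot \frac{1}{6271} = \frac{336}{6271}$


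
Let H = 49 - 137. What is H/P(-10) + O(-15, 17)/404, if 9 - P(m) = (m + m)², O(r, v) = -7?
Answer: 32815/157964 ≈ 0.20774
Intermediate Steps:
H = -88
P(m) = 9 - 4*m² (P(m) = 9 - (m + m)² = 9 - (2*m)² = 9 - 4*m²)
H/P(-10) + O(-15, 17)/404 = -88/(9 - 4*(-10)²) - 7/404 = -88/(9 - 4*100) - 7*1/404 = -88/(9 - 400) - 7/404 = -88/(-391) - 7/404 = -88*(-1/391) - 7/404 = 88/391 - 7/404 = 32815/157964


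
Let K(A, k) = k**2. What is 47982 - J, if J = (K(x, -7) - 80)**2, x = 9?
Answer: 47021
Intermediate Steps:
J = 961 (J = ((-7)**2 - 80)**2 = (49 - 80)**2 = (-31)**2 = 961)
47982 - J = 47982 - 1*961 = 47982 - 961 = 47021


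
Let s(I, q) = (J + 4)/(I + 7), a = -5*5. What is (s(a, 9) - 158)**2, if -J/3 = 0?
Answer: 2027776/81 ≈ 25034.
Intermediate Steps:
J = 0 (J = -3*0 = 0)
a = -25
s(I, q) = 4/(7 + I) (s(I, q) = (0 + 4)/(I + 7) = 4/(7 + I))
(s(a, 9) - 158)**2 = (4/(7 - 25) - 158)**2 = (4/(-18) - 158)**2 = (4*(-1/18) - 158)**2 = (-2/9 - 158)**2 = (-1424/9)**2 = 2027776/81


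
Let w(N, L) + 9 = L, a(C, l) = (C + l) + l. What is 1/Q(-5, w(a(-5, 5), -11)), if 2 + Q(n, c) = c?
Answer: -1/22 ≈ -0.045455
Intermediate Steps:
a(C, l) = C + 2*l
w(N, L) = -9 + L
Q(n, c) = -2 + c
1/Q(-5, w(a(-5, 5), -11)) = 1/(-2 + (-9 - 11)) = 1/(-2 - 20) = 1/(-22) = -1/22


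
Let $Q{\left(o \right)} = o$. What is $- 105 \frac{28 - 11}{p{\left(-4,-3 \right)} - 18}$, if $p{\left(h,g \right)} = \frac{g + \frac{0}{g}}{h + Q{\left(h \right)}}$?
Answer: $\frac{4760}{47} \approx 101.28$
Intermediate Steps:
$p{\left(h,g \right)} = \frac{g}{2 h}$ ($p{\left(h,g \right)} = \frac{g + \frac{0}{g}}{h + h} = \frac{g + 0}{2 h} = g \frac{1}{2 h} = \frac{g}{2 h}$)
$- 105 \frac{28 - 11}{p{\left(-4,-3 \right)} - 18} = - 105 \frac{28 - 11}{\frac{1}{2} \left(-3\right) \frac{1}{-4} - 18} = - 105 \frac{17}{\frac{1}{2} \left(-3\right) \left(- \frac{1}{4}\right) - 18} = - 105 \frac{17}{\frac{3}{8} - 18} = - 105 \frac{17}{- \frac{141}{8}} = - 105 \cdot 17 \left(- \frac{8}{141}\right) = \left(-105\right) \left(- \frac{136}{141}\right) = \frac{4760}{47}$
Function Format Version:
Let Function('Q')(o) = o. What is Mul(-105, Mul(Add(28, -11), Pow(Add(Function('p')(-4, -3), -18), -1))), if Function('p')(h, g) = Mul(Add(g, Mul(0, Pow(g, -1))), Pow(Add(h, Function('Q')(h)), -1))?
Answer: Rational(4760, 47) ≈ 101.28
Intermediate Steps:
Function('p')(h, g) = Mul(Rational(1, 2), g, Pow(h, -1)) (Function('p')(h, g) = Mul(Add(g, Mul(0, Pow(g, -1))), Pow(Add(h, h), -1)) = Mul(Add(g, 0), Pow(Mul(2, h), -1)) = Mul(g, Mul(Rational(1, 2), Pow(h, -1))) = Mul(Rational(1, 2), g, Pow(h, -1)))
Mul(-105, Mul(Add(28, -11), Pow(Add(Function('p')(-4, -3), -18), -1))) = Mul(-105, Mul(Add(28, -11), Pow(Add(Mul(Rational(1, 2), -3, Pow(-4, -1)), -18), -1))) = Mul(-105, Mul(17, Pow(Add(Mul(Rational(1, 2), -3, Rational(-1, 4)), -18), -1))) = Mul(-105, Mul(17, Pow(Add(Rational(3, 8), -18), -1))) = Mul(-105, Mul(17, Pow(Rational(-141, 8), -1))) = Mul(-105, Mul(17, Rational(-8, 141))) = Mul(-105, Rational(-136, 141)) = Rational(4760, 47)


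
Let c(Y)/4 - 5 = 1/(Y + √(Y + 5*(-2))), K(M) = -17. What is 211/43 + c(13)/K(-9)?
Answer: 225223/60673 + 2*√3/1411 ≈ 3.7145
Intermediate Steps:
c(Y) = 20 + 4/(Y + √(-10 + Y)) (c(Y) = 20 + 4/(Y + √(Y + 5*(-2))) = 20 + 4/(Y + √(Y - 10)) = 20 + 4/(Y + √(-10 + Y)))
211/43 + c(13)/K(-9) = 211/43 + (4*(1 + 5*13 + 5*√(-10 + 13))/(13 + √(-10 + 13)))/(-17) = 211*(1/43) + (4*(1 + 65 + 5*√3)/(13 + √3))*(-1/17) = 211/43 + (4*(66 + 5*√3)/(13 + √3))*(-1/17) = 211/43 - 4*(66 + 5*√3)/(17*(13 + √3))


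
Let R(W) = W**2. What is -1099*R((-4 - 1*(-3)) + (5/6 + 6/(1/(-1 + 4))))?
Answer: -12582451/36 ≈ -3.4951e+5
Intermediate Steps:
-1099*R((-4 - 1*(-3)) + (5/6 + 6/(1/(-1 + 4)))) = -1099*((-4 - 1*(-3)) + (5/6 + 6/(1/(-1 + 4))))**2 = -1099*((-4 + 3) + (5*(1/6) + 6/(1/3)))**2 = -1099*(-1 + (5/6 + 6/(1/3)))**2 = -1099*(-1 + (5/6 + 6*3))**2 = -1099*(-1 + (5/6 + 18))**2 = -1099*(-1 + 113/6)**2 = -1099*(107/6)**2 = -1099*11449/36 = -12582451/36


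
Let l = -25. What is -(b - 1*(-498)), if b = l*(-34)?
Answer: -1348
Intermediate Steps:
b = 850 (b = -25*(-34) = 850)
-(b - 1*(-498)) = -(850 - 1*(-498)) = -(850 + 498) = -1*1348 = -1348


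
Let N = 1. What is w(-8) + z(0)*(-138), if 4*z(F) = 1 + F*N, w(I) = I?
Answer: -85/2 ≈ -42.500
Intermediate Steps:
z(F) = ¼ + F/4 (z(F) = (1 + F*1)/4 = (1 + F)/4 = ¼ + F/4)
w(-8) + z(0)*(-138) = -8 + (¼ + (¼)*0)*(-138) = -8 + (¼ + 0)*(-138) = -8 + (¼)*(-138) = -8 - 69/2 = -85/2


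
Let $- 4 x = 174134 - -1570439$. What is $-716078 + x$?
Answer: $- \frac{4608885}{4} \approx -1.1522 \cdot 10^{6}$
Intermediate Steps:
$x = - \frac{1744573}{4}$ ($x = - \frac{174134 - -1570439}{4} = - \frac{174134 + 1570439}{4} = \left(- \frac{1}{4}\right) 1744573 = - \frac{1744573}{4} \approx -4.3614 \cdot 10^{5}$)
$-716078 + x = -716078 - \frac{1744573}{4} = - \frac{4608885}{4}$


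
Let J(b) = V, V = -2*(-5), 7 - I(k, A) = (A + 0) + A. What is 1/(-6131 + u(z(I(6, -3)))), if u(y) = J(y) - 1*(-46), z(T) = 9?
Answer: -1/6075 ≈ -0.00016461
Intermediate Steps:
I(k, A) = 7 - 2*A (I(k, A) = 7 - ((A + 0) + A) = 7 - (A + A) = 7 - 2*A)
V = 10
J(b) = 10
u(y) = 56 (u(y) = 10 - 1*(-46) = 10 + 46 = 56)
1/(-6131 + u(z(I(6, -3)))) = 1/(-6131 + 56) = 1/(-6075) = -1/6075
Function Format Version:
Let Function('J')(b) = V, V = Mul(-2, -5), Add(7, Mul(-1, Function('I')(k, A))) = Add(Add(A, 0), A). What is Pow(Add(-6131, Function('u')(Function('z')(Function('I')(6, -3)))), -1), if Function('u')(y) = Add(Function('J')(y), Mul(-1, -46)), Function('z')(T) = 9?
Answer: Rational(-1, 6075) ≈ -0.00016461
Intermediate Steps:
Function('I')(k, A) = Add(7, Mul(-2, A)) (Function('I')(k, A) = Add(7, Mul(-1, Add(Add(A, 0), A))) = Add(7, Mul(-1, Add(A, A))) = Add(7, Mul(-1, Mul(2, A))) = Add(7, Mul(-2, A)))
V = 10
Function('J')(b) = 10
Function('u')(y) = 56 (Function('u')(y) = Add(10, Mul(-1, -46)) = Add(10, 46) = 56)
Pow(Add(-6131, Function('u')(Function('z')(Function('I')(6, -3)))), -1) = Pow(Add(-6131, 56), -1) = Pow(-6075, -1) = Rational(-1, 6075)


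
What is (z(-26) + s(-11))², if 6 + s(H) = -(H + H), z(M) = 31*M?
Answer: 624100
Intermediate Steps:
s(H) = -6 - 2*H (s(H) = -6 - (H + H) = -6 - 2*H)
(z(-26) + s(-11))² = (31*(-26) + (-6 - 2*(-11)))² = (-806 + (-6 + 22))² = (-806 + 16)² = (-790)² = 624100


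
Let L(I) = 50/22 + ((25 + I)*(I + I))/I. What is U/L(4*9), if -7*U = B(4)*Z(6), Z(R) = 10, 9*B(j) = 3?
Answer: -110/28707 ≈ -0.0038318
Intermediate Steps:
B(j) = ⅓ (B(j) = (⅑)*3 = ⅓)
L(I) = 575/11 + 2*I (L(I) = 50*(1/22) + ((25 + I)*(2*I))/I = 25/11 + (2*I*(25 + I))/I = 25/11 + (50 + 2*I) = 575/11 + 2*I)
U = -10/21 ≈ -0.47619
U/L(4*9) = -10/(21*(575/11 + 2*(4*9))) = -10/(21*(575/11 + 2*36)) = -10/(21*(575/11 + 72)) = -10/(21*1367/11) = -10/21*11/1367 = -110/28707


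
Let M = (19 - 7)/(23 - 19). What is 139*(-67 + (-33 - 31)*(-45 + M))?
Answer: 364319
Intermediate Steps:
M = 3 (M = 12/4 = 12*(¼) = 3)
139*(-67 + (-33 - 31)*(-45 + M)) = 139*(-67 + (-33 - 31)*(-45 + 3)) = 139*(-67 - 64*(-42)) = 139*(-67 + 2688) = 139*2621 = 364319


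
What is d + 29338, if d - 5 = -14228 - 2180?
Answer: 12935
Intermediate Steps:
d = -16403 (d = 5 + (-14228 - 2180) = 5 - 16408 = -16403)
d + 29338 = -16403 + 29338 = 12935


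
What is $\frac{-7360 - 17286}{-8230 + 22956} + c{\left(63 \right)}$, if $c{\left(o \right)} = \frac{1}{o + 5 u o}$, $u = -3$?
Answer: $- \frac{10876249}{6494166} \approx -1.6748$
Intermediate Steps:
$c{\left(o \right)} = - \frac{1}{14 o}$ ($c{\left(o \right)} = \frac{1}{o + 5 \left(-3\right) o} = \frac{1}{o - 15 o} = \frac{1}{\left(-14\right) o} = - \frac{1}{14 o}$)
$\frac{-7360 - 17286}{-8230 + 22956} + c{\left(63 \right)} = \frac{-7360 - 17286}{-8230 + 22956} - \frac{1}{14 \cdot 63} = - \frac{24646}{14726} - \frac{1}{882} = \left(-24646\right) \frac{1}{14726} - \frac{1}{882} = - \frac{12323}{7363} - \frac{1}{882} = - \frac{10876249}{6494166}$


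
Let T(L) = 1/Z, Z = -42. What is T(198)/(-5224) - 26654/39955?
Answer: -5848060877/8766446640 ≈ -0.66710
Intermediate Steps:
T(L) = -1/42 (T(L) = 1/(-42) = -1/42)
T(198)/(-5224) - 26654/39955 = -1/42/(-5224) - 26654/39955 = -1/42*(-1/5224) - 26654*1/39955 = 1/219408 - 26654/39955 = -5848060877/8766446640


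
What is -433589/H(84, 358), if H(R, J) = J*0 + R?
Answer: -433589/84 ≈ -5161.8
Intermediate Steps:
H(R, J) = R (H(R, J) = 0 + R = R)
-433589/H(84, 358) = -433589/84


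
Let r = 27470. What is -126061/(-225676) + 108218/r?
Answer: 13942550519/3099659860 ≈ 4.4981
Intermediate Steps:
-126061/(-225676) + 108218/r = -126061/(-225676) + 108218/27470 = -126061*(-1/225676) + 108218*(1/27470) = 126061/225676 + 54109/13735 = 13942550519/3099659860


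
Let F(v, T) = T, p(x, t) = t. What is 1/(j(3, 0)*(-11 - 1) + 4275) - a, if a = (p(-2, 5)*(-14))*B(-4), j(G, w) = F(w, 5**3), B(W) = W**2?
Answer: 3108001/2775 ≈ 1120.0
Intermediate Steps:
j(G, w) = 125 (j(G, w) = 5**3 = 125)
a = -1120 (a = (5*(-14))*(-4)**2 = -70*16 = -1120)
1/(j(3, 0)*(-11 - 1) + 4275) - a = 1/(125*(-11 - 1) + 4275) - 1*(-1120) = 1/(125*(-12) + 4275) + 1120 = 1/(-1500 + 4275) + 1120 = 1/2775 + 1120 = 3108001/2775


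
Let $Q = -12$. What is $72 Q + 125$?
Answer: $-739$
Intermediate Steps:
$72 Q + 125 = 72 \left(-12\right) + 125 = -864 + 125 = -739$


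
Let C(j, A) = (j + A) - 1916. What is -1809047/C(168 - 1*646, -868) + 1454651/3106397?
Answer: 803480463603/1447581002 ≈ 555.05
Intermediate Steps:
C(j, A) = -1916 + A + j (C(j, A) = (A + j) - 1916 = -1916 + A + j)
-1809047/C(168 - 1*646, -868) + 1454651/3106397 = -1809047/(-1916 - 868 + (168 - 1*646)) + 1454651/3106397 = -1809047/(-1916 - 868 + (168 - 646)) + 1454651*(1/3106397) = -1809047/(-1916 - 868 - 478) + 1454651/3106397 = -1809047/(-3262) + 1454651/3106397 = -1809047*(-1/3262) + 1454651/3106397 = 1809047/3262 + 1454651/3106397 = 803480463603/1447581002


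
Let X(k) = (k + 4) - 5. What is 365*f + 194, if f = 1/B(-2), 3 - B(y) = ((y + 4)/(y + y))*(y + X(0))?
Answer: 1312/3 ≈ 437.33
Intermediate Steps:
X(k) = -1 + k (X(k) = (4 + k) - 5 = -1 + k)
B(y) = 3 - (-1 + y)*(4 + y)/(2*y) (B(y) = 3 - (y + 4)/(y + y)*(y + (-1 + 0)) = 3 - (4 + y)/((2*y))*(y - 1) = 3 - (4 + y)*(1/(2*y))*(-1 + y) = 3 - (4 + y)/(2*y)*(-1 + y) = 3 - (-1 + y)*(4 + y)/(2*y))
f = 2/3 (f = 1/((1/2)*(4 - 1*(-2)*(-3 - 2))/(-2)) = 1/((1/2)*(-1/2)*(4 - 1*(-2)*(-5))) = 1/((1/2)*(-1/2)*(4 - 10)) = 1/((1/2)*(-1/2)*(-6)) = 1/(3/2) = 2/3 ≈ 0.66667)
365*f + 194 = 365*(2/3) + 194 = 730/3 + 194 = 1312/3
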